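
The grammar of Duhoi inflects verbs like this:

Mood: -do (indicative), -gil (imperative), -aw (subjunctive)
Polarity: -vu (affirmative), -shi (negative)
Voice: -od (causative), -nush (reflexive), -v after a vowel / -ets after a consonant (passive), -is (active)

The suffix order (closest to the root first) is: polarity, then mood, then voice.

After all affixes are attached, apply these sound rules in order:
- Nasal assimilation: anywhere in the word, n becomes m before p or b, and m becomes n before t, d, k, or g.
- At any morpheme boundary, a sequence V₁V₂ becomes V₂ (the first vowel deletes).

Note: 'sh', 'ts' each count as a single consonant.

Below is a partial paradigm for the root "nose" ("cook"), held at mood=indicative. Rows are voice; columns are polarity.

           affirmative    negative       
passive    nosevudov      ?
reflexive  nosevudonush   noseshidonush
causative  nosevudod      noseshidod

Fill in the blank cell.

noseshidov

Attach polarity negative -shi → noseshi.
Attach mood indicative -do → noseshido.
Attach voice passive -v (after vowel 'o') → noseshidov.
Nasal assimilation: no change.
Vowel deletion: no change.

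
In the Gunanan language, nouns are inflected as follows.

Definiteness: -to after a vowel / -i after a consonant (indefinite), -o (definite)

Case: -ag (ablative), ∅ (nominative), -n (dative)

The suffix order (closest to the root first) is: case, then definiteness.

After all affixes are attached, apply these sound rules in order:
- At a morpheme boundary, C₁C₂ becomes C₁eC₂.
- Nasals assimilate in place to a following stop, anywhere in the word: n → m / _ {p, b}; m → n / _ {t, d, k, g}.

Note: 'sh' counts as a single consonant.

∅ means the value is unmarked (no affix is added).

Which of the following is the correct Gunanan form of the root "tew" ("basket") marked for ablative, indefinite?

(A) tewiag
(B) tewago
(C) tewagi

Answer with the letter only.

Attach case ablative -ag → tewag.
Attach definiteness indefinite -i (after consonant 'g') → tewagi.
Epenthesis: no change.
Nasal assimilation: no change.
So the correct form is tewagi, option (C).
(A) tewiag is wrong: it has the affixes in the wrong order.
(B) tewago is wrong: it uses definite instead of indefinite for definiteness.

C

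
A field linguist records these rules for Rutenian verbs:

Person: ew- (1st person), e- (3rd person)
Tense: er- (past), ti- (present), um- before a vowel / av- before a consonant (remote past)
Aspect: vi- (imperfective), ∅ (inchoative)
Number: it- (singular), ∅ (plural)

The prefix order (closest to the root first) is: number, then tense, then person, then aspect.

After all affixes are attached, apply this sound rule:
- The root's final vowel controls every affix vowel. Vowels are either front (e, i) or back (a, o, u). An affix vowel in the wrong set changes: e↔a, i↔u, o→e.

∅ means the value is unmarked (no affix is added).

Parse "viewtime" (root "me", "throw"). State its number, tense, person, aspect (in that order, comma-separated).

plural, present, 1st person, imperfective

Segment: vi-ew-ti-me.
number: ∅ → plural.
tense: ti- → present.
person: ew- → 1st person.
aspect: vi- → imperfective.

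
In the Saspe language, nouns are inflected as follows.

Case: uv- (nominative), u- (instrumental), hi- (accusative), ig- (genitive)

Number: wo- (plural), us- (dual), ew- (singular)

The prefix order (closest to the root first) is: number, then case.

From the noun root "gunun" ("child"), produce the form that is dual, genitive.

igusgunun

Attach number dual us- → usgunun.
Attach case genitive ig- → igusgunun.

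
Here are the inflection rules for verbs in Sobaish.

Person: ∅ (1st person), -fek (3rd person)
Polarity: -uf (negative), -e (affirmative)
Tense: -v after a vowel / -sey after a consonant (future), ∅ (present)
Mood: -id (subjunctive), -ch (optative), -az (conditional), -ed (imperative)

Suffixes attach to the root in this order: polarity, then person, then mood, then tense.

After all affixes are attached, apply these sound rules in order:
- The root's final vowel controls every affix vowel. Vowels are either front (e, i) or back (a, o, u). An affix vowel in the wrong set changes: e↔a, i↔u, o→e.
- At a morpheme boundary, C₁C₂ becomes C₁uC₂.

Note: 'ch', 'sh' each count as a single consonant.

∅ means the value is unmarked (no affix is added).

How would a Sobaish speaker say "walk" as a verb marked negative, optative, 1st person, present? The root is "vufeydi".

vufeydiifuch

Attach polarity negative -uf → vufeydiuf.
person = 1st person: zero marking, form stays vufeydiuf.
Attach mood optative -ch → vufeydiufch.
tense = present: zero marking, form stays vufeydiufch.
Apply vowel harmony: vufeydiufch → vufeydiifch.
Apply epenthesis: vufeydiifch → vufeydiifuch.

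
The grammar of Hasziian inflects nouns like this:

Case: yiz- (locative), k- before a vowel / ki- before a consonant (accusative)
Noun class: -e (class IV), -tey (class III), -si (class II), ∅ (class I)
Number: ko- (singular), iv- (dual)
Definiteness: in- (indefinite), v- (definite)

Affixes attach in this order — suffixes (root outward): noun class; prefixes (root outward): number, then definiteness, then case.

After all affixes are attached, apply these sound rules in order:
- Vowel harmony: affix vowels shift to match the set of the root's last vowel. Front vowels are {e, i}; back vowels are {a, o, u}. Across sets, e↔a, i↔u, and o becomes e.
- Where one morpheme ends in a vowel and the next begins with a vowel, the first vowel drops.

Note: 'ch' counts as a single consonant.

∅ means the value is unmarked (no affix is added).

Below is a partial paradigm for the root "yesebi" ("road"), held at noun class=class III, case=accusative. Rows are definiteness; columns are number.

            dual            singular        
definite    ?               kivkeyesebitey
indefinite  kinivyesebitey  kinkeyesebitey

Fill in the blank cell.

Attach noun class class III -tey → yesebitey.
Attach number dual iv- → ivyesebitey.
Attach definiteness definite v- → vivyesebitey.
Attach case accusative ki- (before consonant 'v') → kivivyesebitey.
Vowel harmony: no change.
Vowel deletion: no change.

kivivyesebitey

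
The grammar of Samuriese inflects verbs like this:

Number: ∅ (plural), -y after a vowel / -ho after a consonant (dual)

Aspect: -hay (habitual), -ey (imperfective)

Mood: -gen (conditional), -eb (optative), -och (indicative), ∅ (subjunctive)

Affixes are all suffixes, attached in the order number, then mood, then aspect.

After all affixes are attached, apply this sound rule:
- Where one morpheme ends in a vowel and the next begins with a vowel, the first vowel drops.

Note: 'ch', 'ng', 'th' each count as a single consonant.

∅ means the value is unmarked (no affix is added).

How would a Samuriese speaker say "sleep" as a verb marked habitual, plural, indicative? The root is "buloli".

bulolochhay

number = plural: zero marking, form stays buloli.
Attach mood indicative -och → bulolioch.
Attach aspect habitual -hay → buloliochhay.
Apply vowel deletion: buloliochhay → bulolochhay.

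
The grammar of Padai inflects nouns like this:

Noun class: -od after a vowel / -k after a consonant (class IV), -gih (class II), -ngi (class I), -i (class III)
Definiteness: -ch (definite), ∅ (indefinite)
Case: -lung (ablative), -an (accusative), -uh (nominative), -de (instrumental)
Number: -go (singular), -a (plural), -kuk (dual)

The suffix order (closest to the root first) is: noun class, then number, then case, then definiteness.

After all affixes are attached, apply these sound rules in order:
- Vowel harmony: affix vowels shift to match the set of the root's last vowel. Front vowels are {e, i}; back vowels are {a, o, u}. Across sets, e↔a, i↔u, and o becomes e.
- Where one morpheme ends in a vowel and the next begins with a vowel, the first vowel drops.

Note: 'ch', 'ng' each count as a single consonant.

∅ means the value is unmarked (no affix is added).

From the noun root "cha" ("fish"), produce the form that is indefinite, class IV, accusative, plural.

Attach noun class class IV -od (after vowel 'a') → chaod.
Attach number plural -a → chaoda.
Attach case accusative -an → chaodaan.
definiteness = indefinite: zero marking, form stays chaodaan.
Vowel harmony: no change.
Apply vowel deletion: chaodaan → chodan.

chodan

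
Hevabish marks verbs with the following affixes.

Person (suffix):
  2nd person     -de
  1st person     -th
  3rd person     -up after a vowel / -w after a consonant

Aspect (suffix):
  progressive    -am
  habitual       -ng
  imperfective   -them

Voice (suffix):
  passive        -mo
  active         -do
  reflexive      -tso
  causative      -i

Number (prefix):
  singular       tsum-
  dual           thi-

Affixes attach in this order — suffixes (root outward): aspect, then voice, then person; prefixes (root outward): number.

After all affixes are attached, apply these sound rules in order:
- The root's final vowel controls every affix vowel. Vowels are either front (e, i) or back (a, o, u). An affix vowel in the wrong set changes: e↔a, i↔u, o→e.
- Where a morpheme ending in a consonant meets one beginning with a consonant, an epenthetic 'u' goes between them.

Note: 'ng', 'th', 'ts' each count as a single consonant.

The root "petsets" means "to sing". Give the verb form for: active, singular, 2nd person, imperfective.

Attach aspect imperfective -them → petsetsthem.
Attach voice active -do → petsetsthemdo.
Attach number singular tsum- → tsumpetsetsthemdo.
Attach person 2nd person -de → tsumpetsetsthemdode.
Apply vowel harmony: tsumpetsetsthemdode → tsimpetsetsthemdede.
Apply epenthesis: tsimpetsetsthemdede → tsimupetsetsuthemudede.

tsimupetsetsuthemudede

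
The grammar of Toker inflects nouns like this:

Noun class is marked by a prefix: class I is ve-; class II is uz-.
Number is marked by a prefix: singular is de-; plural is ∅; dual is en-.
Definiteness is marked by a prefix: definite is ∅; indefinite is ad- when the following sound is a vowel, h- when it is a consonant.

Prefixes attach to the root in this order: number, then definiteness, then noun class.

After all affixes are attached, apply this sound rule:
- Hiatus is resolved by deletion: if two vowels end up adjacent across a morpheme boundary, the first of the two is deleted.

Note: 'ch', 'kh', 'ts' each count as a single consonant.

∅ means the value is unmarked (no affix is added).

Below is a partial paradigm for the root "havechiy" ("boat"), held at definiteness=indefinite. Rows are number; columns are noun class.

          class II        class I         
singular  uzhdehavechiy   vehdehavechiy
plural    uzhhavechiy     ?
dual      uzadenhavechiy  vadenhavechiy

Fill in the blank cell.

vehhavechiy

number = plural: zero marking, form stays havechiy.
Attach definiteness indefinite h- (before consonant 'h') → hhavechiy.
Attach noun class class I ve- → vehhavechiy.
Vowel deletion: no change.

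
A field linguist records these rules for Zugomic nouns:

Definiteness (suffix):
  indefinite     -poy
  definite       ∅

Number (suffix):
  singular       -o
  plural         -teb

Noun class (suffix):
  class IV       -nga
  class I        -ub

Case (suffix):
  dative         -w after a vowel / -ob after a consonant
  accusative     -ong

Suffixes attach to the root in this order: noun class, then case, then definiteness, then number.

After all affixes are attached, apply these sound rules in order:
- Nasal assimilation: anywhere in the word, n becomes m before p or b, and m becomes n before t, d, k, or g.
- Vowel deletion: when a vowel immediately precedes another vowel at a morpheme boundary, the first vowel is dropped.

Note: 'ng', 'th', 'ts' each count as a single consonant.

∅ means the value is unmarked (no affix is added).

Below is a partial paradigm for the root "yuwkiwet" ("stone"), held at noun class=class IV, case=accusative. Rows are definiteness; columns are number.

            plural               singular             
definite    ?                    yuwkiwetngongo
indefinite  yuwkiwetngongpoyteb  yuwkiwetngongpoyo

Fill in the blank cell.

Attach noun class class IV -nga → yuwkiwetnga.
Attach case accusative -ong → yuwkiwetngaong.
definiteness = definite: zero marking, form stays yuwkiwetngaong.
Attach number plural -teb → yuwkiwetngaongteb.
Nasal assimilation: no change.
Apply vowel deletion: yuwkiwetngaongteb → yuwkiwetngongteb.

yuwkiwetngongteb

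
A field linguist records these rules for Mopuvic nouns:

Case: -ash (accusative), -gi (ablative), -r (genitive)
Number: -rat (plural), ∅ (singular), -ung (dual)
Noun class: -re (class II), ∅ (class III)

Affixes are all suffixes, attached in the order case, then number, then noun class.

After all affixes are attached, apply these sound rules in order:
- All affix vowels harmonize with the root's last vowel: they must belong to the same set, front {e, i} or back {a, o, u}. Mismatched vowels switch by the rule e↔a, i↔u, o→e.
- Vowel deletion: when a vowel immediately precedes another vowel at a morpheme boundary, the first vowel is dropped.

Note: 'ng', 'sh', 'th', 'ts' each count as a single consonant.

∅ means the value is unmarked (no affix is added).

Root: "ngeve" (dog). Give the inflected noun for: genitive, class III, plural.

Attach case genitive -r → ngever.
Attach number plural -rat → ngeverrat.
noun class = class III: zero marking, form stays ngeverrat.
Apply vowel harmony: ngeverrat → ngeverret.
Vowel deletion: no change.

ngeverret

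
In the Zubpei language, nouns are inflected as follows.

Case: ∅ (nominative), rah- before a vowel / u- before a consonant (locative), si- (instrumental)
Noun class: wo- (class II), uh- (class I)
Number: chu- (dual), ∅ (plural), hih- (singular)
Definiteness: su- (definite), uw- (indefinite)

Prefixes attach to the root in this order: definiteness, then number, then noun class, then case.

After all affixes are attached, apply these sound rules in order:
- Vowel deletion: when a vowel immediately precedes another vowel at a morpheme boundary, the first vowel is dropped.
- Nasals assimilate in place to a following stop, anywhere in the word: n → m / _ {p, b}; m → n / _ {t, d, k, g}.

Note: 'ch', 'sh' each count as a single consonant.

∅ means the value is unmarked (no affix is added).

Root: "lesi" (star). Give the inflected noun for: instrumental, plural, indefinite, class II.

siwuwlesi

Attach definiteness indefinite uw- → uwlesi.
number = plural: zero marking, form stays uwlesi.
Attach noun class class II wo- → wouwlesi.
Attach case instrumental si- → siwouwlesi.
Apply vowel deletion: siwouwlesi → siwuwlesi.
Nasal assimilation: no change.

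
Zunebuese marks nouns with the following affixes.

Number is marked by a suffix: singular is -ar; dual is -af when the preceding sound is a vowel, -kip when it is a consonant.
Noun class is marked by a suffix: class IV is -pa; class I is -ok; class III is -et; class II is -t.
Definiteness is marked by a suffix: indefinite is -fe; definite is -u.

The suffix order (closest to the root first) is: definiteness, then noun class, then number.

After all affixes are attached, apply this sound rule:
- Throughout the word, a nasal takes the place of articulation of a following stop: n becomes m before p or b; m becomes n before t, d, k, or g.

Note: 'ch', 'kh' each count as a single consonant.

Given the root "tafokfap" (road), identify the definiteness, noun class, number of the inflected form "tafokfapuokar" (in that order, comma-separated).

Segment: tafokfap-u-ok-ar.
definiteness: -u → definite.
noun class: -ok → class I.
number: -ar → singular.

definite, class I, singular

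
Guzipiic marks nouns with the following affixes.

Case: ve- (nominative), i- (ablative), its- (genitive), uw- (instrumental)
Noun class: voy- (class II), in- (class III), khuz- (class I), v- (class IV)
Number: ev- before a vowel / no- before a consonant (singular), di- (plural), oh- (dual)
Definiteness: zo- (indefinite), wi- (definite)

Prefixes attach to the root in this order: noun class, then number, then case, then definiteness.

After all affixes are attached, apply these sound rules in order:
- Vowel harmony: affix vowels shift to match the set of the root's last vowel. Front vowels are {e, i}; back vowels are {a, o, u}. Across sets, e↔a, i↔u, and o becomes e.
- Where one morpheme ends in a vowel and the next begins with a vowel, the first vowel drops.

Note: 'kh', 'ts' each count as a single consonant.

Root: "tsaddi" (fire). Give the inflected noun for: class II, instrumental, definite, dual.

wiwehveytsaddi

Attach noun class class II voy- → voytsaddi.
Attach number dual oh- → ohvoytsaddi.
Attach case instrumental uw- → uwohvoytsaddi.
Attach definiteness definite wi- → wiuwohvoytsaddi.
Apply vowel harmony: wiuwohvoytsaddi → wiiwehveytsaddi.
Apply vowel deletion: wiiwehveytsaddi → wiwehveytsaddi.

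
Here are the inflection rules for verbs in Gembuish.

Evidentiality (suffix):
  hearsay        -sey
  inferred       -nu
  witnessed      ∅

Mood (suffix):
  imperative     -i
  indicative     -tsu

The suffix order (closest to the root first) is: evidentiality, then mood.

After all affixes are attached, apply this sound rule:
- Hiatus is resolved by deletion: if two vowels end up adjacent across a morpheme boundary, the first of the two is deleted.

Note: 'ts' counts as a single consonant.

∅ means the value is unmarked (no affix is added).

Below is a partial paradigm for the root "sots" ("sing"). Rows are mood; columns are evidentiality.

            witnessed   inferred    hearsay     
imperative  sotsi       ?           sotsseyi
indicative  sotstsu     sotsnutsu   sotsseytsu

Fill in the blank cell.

Attach evidentiality inferred -nu → sotsnu.
Attach mood imperative -i → sotsnui.
Apply vowel deletion: sotsnui → sotsni.

sotsni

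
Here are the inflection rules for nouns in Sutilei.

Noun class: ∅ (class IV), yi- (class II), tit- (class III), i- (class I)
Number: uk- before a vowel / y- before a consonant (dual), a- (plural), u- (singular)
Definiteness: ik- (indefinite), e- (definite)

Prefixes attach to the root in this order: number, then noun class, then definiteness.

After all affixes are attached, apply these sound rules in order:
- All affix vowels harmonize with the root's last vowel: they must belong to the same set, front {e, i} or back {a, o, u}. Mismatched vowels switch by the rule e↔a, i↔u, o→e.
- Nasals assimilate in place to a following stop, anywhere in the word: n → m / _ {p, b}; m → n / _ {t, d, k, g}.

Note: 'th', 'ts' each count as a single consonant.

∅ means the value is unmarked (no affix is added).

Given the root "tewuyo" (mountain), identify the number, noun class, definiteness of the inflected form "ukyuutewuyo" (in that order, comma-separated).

singular, class II, indefinite

Segment: ik-yi-u-tewuyo.
number: u- → singular.
noun class: yi- → class II.
definiteness: ik- → indefinite.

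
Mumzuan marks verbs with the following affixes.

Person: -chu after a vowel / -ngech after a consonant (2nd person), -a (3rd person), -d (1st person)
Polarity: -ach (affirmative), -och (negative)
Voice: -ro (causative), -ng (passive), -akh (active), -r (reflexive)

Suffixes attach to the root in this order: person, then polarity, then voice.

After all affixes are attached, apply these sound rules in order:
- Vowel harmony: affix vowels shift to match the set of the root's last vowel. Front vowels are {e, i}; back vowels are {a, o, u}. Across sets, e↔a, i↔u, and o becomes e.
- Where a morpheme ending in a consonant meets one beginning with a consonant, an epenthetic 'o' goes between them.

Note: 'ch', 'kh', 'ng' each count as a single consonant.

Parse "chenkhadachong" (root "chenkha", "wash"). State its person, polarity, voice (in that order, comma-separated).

1st person, affirmative, passive

Segment: chenkha-d-ach-ng.
person: -d → 1st person.
polarity: -ach → affirmative.
voice: -ng → passive.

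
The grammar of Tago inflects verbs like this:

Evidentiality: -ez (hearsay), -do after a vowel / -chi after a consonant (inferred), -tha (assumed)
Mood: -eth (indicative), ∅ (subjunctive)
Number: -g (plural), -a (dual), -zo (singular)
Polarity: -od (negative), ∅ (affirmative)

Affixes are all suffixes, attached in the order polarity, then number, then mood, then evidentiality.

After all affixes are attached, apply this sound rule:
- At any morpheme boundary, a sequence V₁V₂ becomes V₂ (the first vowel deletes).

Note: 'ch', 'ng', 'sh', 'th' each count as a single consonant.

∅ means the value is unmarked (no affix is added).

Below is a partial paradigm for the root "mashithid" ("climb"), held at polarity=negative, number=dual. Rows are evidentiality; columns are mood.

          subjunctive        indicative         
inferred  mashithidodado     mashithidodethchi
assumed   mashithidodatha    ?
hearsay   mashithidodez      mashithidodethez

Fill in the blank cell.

Attach polarity negative -od → mashithidod.
Attach number dual -a → mashithidoda.
Attach mood indicative -eth → mashithidodaeth.
Attach evidentiality assumed -tha → mashithidodaeththa.
Apply vowel deletion: mashithidodaeththa → mashithidodeththa.

mashithidodeththa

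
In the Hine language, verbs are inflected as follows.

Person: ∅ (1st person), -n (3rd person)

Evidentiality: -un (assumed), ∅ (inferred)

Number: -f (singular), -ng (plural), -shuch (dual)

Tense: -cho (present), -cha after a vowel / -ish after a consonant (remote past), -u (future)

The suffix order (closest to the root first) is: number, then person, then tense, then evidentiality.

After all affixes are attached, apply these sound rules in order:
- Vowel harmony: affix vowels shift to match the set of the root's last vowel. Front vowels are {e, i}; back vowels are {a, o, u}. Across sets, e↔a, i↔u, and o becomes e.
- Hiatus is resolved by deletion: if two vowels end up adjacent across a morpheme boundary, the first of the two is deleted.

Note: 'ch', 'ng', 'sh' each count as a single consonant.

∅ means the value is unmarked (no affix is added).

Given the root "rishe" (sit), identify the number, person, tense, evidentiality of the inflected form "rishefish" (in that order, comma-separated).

singular, 1st person, remote past, inferred

Segment: rishe-f-ish.
number: -f → singular.
person: ∅ → 1st person.
tense: -cha/ish → remote past.
evidentiality: ∅ → inferred.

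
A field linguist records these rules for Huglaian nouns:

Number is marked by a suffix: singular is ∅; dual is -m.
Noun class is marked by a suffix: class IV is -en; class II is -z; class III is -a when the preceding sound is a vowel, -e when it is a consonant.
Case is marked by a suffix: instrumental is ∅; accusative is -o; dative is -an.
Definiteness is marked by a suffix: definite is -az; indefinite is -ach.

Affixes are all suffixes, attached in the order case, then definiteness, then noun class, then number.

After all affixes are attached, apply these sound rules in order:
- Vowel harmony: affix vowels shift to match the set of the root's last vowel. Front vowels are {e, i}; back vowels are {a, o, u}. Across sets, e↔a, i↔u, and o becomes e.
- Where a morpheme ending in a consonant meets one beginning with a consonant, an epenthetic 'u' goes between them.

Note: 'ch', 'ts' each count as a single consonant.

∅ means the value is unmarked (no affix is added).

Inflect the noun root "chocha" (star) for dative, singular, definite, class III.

chochaanaza

Attach case dative -an → chochaan.
Attach definiteness definite -az → chochaanaz.
Attach noun class class III -e (after consonant 'z') → chochaanaze.
number = singular: zero marking, form stays chochaanaze.
Apply vowel harmony: chochaanaze → chochaanaza.
Epenthesis: no change.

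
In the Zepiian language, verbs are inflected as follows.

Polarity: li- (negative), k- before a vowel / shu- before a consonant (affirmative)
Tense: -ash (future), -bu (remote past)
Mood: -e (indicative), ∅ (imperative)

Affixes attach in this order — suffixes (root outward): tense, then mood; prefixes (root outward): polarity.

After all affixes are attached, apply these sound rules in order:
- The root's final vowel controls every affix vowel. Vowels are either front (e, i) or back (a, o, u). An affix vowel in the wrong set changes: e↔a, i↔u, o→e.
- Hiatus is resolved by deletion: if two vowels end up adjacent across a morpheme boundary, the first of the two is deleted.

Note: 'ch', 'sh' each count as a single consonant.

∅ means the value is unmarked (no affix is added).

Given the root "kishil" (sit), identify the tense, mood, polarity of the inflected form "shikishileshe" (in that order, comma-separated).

Segment: shu-kishil-ash-e.
tense: -ash → future.
mood: -e → indicative.
polarity: k/shu- → affirmative.

future, indicative, affirmative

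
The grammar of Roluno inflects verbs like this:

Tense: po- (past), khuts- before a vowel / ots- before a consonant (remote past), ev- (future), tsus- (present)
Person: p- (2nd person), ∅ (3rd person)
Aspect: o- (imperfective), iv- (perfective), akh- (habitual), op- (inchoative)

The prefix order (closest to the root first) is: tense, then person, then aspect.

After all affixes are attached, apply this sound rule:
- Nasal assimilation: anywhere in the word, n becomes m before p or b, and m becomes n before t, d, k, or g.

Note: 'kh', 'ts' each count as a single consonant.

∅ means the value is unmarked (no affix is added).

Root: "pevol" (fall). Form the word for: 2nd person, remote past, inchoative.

oppotspevol

Attach tense remote past ots- (before consonant 'p') → otspevol.
Attach person 2nd person p- → potspevol.
Attach aspect inchoative op- → oppotspevol.
Nasal assimilation: no change.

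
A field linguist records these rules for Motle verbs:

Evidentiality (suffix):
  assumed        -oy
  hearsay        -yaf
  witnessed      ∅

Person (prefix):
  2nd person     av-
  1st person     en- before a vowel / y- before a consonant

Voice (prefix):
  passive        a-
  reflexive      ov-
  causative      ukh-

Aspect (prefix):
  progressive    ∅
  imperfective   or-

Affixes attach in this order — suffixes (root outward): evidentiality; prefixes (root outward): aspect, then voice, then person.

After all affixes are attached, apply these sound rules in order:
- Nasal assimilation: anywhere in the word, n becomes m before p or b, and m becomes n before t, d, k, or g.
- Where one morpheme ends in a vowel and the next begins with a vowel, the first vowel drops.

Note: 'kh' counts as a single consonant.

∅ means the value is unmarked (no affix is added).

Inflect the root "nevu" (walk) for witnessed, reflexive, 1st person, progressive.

enovnevu

aspect = progressive: zero marking, form stays nevu.
Attach voice reflexive ov- → ovnevu.
Attach person 1st person en- (before vowel 'o') → enovnevu.
evidentiality = witnessed: zero marking, form stays enovnevu.
Nasal assimilation: no change.
Vowel deletion: no change.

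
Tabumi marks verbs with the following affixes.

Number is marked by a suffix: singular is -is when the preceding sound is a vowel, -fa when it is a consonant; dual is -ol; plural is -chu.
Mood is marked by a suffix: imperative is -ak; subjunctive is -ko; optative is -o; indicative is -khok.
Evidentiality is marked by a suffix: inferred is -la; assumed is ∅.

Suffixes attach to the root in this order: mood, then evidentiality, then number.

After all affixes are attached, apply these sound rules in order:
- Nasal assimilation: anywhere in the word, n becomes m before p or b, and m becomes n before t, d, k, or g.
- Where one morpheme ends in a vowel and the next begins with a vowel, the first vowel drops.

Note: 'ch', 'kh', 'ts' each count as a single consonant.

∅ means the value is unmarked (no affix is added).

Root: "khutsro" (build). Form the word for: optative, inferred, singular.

khutsrolis

Attach mood optative -o → khutsroo.
Attach evidentiality inferred -la → khutsroola.
Attach number singular -is (after vowel 'a') → khutsroolais.
Nasal assimilation: no change.
Apply vowel deletion: khutsroolais → khutsrolis.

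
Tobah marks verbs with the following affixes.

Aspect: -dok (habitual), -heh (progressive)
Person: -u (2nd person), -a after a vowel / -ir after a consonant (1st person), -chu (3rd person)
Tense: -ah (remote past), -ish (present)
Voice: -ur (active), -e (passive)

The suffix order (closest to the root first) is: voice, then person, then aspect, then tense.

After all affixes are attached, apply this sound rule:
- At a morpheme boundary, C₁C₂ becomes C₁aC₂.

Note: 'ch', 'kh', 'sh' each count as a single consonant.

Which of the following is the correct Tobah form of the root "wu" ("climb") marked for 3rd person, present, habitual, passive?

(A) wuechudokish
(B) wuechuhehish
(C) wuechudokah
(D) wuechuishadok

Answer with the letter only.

A

Attach voice passive -e → wue.
Attach person 3rd person -chu → wuechu.
Attach aspect habitual -dok → wuechudok.
Attach tense present -ish → wuechudokish.
Epenthesis: no change.
So the correct form is wuechudokish, option (A).
(B) wuechuhehish is wrong: it uses progressive instead of habitual for aspect.
(C) wuechudokah is wrong: it uses remote past instead of present for tense.
(D) wuechuishadok is wrong: it has the affixes in the wrong order.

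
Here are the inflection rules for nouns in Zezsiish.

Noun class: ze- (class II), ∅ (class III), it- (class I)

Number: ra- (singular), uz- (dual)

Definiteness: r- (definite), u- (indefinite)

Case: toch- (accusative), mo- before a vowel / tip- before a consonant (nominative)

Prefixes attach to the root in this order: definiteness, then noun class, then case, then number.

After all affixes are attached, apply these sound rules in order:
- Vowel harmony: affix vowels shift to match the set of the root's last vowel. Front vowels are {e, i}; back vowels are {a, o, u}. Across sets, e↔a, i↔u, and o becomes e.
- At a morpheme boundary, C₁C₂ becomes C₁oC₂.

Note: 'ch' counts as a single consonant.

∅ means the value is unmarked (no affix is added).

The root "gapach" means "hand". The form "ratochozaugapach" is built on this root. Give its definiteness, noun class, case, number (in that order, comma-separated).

Segment: ra-toch-ze-u-gapach.
definiteness: u- → indefinite.
noun class: ze- → class II.
case: toch- → accusative.
number: ra- → singular.

indefinite, class II, accusative, singular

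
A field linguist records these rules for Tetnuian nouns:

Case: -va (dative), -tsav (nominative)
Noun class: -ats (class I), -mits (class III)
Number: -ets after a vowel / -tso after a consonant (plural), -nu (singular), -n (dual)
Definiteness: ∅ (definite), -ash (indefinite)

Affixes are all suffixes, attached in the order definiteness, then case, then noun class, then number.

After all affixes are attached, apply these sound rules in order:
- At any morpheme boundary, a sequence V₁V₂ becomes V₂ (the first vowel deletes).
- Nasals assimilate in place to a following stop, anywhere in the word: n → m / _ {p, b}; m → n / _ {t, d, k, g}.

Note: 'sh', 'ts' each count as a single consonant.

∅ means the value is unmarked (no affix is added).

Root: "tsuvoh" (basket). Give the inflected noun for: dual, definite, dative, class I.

tsuvohvatsn

definiteness = definite: zero marking, form stays tsuvoh.
Attach case dative -va → tsuvohva.
Attach noun class class I -ats → tsuvohvaats.
Attach number dual -n → tsuvohvaatsn.
Apply vowel deletion: tsuvohvaatsn → tsuvohvatsn.
Nasal assimilation: no change.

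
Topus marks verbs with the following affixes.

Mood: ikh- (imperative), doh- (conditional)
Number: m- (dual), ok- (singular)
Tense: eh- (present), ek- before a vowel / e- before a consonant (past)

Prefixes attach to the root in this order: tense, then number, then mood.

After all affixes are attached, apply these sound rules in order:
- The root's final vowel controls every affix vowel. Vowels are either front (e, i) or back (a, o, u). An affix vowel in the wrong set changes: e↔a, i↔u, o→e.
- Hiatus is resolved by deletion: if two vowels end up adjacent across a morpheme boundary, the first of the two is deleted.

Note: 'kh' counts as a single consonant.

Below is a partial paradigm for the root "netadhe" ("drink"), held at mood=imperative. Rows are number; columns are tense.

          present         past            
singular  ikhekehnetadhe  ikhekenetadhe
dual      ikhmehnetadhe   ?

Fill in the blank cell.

ikhmenetadhe

Attach tense past e- (before consonant 'n') → enetadhe.
Attach number dual m- → menetadhe.
Attach mood imperative ikh- → ikhmenetadhe.
Vowel harmony: no change.
Vowel deletion: no change.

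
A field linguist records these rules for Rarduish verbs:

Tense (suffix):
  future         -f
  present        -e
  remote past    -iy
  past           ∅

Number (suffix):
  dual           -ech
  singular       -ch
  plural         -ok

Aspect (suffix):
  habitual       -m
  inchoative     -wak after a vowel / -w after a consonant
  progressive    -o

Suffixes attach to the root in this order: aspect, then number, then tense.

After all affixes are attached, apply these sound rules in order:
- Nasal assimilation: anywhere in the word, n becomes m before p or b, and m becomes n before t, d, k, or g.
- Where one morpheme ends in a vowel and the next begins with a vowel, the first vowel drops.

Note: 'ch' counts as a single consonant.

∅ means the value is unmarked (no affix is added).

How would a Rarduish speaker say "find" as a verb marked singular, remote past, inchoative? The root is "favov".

Attach aspect inchoative -w (after consonant 'v') → favovw.
Attach number singular -ch → favovwch.
Attach tense remote past -iy → favovwchiy.
Nasal assimilation: no change.
Vowel deletion: no change.

favovwchiy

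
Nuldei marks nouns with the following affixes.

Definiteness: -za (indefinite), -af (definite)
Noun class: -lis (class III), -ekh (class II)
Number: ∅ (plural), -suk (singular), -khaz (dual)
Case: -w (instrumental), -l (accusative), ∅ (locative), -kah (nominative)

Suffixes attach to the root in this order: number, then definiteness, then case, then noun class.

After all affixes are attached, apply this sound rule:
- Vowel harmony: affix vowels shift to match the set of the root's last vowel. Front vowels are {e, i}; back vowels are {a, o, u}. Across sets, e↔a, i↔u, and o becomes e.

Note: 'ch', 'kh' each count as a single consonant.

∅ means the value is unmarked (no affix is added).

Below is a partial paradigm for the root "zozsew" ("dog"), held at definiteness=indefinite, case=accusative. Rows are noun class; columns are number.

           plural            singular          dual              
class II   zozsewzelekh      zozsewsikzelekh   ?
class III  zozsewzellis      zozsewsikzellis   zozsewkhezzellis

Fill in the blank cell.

Attach number dual -khaz → zozsewkhaz.
Attach definiteness indefinite -za → zozsewkhazza.
Attach case accusative -l → zozsewkhazzal.
Attach noun class class II -ekh → zozsewkhazzalekh.
Apply vowel harmony: zozsewkhazzalekh → zozsewkhezzelekh.

zozsewkhezzelekh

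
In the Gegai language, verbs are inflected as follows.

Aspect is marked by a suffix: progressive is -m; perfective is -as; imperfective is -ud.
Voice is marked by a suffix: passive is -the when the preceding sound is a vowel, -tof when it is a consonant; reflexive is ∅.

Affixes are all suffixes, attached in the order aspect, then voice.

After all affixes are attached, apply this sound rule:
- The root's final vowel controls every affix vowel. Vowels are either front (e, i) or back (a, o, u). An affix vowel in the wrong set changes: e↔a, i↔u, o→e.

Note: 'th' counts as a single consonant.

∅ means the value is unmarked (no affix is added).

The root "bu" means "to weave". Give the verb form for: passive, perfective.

buastof

Attach aspect perfective -as → buas.
Attach voice passive -tof (after consonant 's') → buastof.
Vowel harmony: no change.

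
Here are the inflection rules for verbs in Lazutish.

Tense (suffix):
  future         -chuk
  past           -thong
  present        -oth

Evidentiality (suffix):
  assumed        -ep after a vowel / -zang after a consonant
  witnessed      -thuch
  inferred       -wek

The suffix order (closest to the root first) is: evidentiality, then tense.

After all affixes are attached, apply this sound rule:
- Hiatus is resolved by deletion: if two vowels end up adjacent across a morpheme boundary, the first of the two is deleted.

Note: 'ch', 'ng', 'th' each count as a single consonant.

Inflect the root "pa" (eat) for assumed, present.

Attach evidentiality assumed -ep (after vowel 'a') → paep.
Attach tense present -oth → paepoth.
Apply vowel deletion: paepoth → pepoth.

pepoth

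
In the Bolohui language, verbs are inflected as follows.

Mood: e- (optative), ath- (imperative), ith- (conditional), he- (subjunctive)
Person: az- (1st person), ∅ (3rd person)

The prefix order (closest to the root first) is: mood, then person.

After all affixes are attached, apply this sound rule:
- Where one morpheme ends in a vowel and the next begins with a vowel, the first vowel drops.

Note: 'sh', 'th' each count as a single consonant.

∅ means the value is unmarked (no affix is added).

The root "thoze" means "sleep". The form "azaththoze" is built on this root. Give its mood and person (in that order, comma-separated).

Segment: az-ath-thoze.
mood: ath- → imperative.
person: az- → 1st person.

imperative, 1st person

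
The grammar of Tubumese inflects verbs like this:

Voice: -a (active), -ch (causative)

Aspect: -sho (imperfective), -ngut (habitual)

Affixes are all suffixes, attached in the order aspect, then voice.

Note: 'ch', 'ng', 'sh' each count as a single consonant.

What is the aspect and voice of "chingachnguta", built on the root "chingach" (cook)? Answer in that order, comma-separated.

habitual, active

Segment: chingach-ngut-a.
aspect: -ngut → habitual.
voice: -a → active.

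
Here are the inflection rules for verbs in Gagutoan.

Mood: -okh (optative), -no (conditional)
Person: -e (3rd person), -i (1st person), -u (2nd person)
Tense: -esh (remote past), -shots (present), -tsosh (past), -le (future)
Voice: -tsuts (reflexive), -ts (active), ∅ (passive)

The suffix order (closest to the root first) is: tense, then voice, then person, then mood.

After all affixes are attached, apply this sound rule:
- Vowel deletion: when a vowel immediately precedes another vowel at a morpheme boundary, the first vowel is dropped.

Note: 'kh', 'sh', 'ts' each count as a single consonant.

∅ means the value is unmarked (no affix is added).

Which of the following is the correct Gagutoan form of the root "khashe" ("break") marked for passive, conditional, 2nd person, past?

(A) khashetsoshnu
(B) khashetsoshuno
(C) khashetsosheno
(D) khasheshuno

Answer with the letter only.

Attach tense past -tsosh → khashetsosh.
voice = passive: zero marking, form stays khashetsosh.
Attach person 2nd person -u → khashetsoshu.
Attach mood conditional -no → khashetsoshuno.
Vowel deletion: no change.
So the correct form is khashetsoshuno, option (B).
(C) khashetsosheno is wrong: it uses 3rd person instead of 2nd person for person.
(A) khashetsoshnu is wrong: it has the affixes in the wrong order.
(D) khasheshuno is wrong: it uses remote past instead of past for tense.

B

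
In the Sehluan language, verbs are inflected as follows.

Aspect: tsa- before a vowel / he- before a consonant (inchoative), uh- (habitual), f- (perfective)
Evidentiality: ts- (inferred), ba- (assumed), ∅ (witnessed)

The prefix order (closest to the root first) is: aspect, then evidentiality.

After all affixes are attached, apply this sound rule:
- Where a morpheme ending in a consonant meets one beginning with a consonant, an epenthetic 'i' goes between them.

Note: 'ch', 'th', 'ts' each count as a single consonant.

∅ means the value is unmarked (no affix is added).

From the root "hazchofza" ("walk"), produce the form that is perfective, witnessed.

Attach aspect perfective f- → fhazchofza.
evidentiality = witnessed: zero marking, form stays fhazchofza.
Apply epenthesis: fhazchofza → fihazchofza.

fihazchofza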